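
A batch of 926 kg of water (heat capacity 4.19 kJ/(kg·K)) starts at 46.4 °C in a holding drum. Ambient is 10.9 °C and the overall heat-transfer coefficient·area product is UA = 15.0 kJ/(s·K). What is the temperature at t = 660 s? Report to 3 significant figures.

13.7 °C

Unsteady energy balance on the tank contents: M c_p dT/dt = −UA(T − T_amb).
dT/dt = (T_ss − T)/τ with T_ss = T_amb = 10.900 °C, τ = M c_p/UA = 926·4.19/15.0 = 258.66 s.
Solution: T(t) = T_ss + (T₀ − T_ss) e^(−t/τ).
T(660) = 10.900 + (35.500)·0.077958 = 13.668 °C.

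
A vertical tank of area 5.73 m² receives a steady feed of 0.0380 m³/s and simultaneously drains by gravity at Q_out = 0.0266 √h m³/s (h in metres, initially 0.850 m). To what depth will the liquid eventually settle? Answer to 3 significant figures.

2.04 m

Level balance: A dh/dt = 0.0380 − 0.0266 √h. Setting dh/dt = 0:
Q_in = 0.0266 √h_ss ⇒ √h_ss = 0.0380/0.0266 = 1.4286.
h_ss = 1.4286² = 2.0408 m. (Since h₀ = 0.850 m < h_ss, the level will rise toward this value.)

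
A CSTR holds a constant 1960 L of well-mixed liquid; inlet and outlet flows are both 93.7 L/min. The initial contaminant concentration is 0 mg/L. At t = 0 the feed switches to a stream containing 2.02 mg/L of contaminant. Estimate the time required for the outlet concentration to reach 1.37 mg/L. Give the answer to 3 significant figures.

23.7 min

Unsteady species balance (constant V, well mixed): V dC/dt = Q(C_in − C), so τ = V/Q = 20.918 min.
C(t) = C_in + (C₀ − C_in) e^(−t/τ). Set C = 1.37 and solve for t:
e^(−t/τ) = (C − C_in)/(C₀ − C_in) = (1.37 − 2.02)/(0 − 2.02) = 0.32178
t = −τ ln(…) = 20.918 × 1.1339 = 23.718 min.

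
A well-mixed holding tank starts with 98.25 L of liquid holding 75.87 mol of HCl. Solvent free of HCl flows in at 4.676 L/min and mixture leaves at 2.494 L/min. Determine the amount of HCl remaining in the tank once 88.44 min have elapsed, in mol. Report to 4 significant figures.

21.91 mol

Let m(t) be the amount of HCl. Volume: V(t) = V₀ + (Q_in − Q_out) t = 98.25 + 2.18200 t; V(88.44) = 291.226 L.
Species balance (pure solvent in): dm/dt = −Q_out · m/V(t).
Separate: dm/m = −Q_out dt/V(t) ⇒ ln(m/m₀) = −(Q_out/(Q_in−Q_out)) ln(V/V₀).
m = m₀ (V₀/V)^(Q_out/(Q_in−Q_out)) = 75.87 × (98.25/291.226)^(1.14299) = 21.9127 mol.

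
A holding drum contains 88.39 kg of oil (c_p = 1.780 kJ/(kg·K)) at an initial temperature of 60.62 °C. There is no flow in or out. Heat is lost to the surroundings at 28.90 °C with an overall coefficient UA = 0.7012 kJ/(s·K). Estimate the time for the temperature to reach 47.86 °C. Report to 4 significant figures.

115.5 s

M c_p dT/dt = −UA(T − T_amb).
τ = M c_p/UA = 224.378 s; T_ss = T_amb = 28.9000 °C.
T(t) = T_ss + (T₀ − T_ss)e^(−t/τ); set T = 47.86:
t = −τ ln[(T − T_ss)/(T₀ − T_ss)] = −224.378 · ln(0.597730) = 115.469 s.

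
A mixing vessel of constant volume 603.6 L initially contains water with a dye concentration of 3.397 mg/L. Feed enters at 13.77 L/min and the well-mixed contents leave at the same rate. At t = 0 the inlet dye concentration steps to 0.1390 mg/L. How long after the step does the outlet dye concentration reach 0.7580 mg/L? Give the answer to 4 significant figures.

Species balance: V dC/dt = Q(C_in − C) ⇒ τ = V/Q = 43.8344 min.
C(t) = C_in + (C₀ − C_in) e^(−t/τ). Set C = 0.7580 and solve for t:
e^(−t/τ) = (C − C_in)/(C₀ − C_in) = (0.7580 − 0.1390)/(3.397 − 0.1390) = 0.189994
t = −τ ln(…) = 43.8344 × 1.66076 = 72.7986 min.

72.80 min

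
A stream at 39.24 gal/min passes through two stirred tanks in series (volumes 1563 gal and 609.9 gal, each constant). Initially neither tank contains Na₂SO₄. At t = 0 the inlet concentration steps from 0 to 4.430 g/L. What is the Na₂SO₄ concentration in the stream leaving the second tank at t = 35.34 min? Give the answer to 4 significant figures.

Time constants: τᵢ = Vᵢ/Q for each well-mixed tank.
τ₁ = 1563/39.24 = 39.8318 min; τ₂ = 609.9/39.24 = 15.5428 min.
Tank 1: C₁ = C_in(1 − e^(−t/τ₁)). Tank 2 (τ₁ ≠ τ₂): C₂ = C_in[1 − (τ₁ e^(−t/τ₁) − τ₂ e^(−t/τ₂))/(τ₁ − τ₂)].
At t = 35.34: e^(−t/τ₁) = 0.411795, e^(−t/τ₂) = 0.102929.
C₂ = 4.430·[1 − (39.8318·0.411795 − 15.5428·0.102929)/(24.2890)] = 4.430·0.390558 = 1.73017 g/L.

1.730 g/L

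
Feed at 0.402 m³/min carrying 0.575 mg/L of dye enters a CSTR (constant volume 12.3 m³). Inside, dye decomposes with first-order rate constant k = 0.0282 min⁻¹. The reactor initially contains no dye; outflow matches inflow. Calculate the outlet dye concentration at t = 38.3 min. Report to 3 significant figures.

Accumulation = in − out − consumed: V dC/dt = Q C_in − Q C − k V C.
dC/dt = (Q/V) C_in − (Q/V + k) C; effective rate a = Q/V + k = 0.032683 + 0.0282 = 0.060883 min⁻¹.
C_ss = Q C_in/(Q + kV) = 0.30867 mg/L; C(t) = C_ss + (C₀ − C_ss) e^(−a t).
C(38.3) = 0.30867 + (-0.30867)·e^(−0.060883·38.3) = 0.30867 + (-0.30867)·0.097119 = 0.27869 mg/L.

0.279 mg/L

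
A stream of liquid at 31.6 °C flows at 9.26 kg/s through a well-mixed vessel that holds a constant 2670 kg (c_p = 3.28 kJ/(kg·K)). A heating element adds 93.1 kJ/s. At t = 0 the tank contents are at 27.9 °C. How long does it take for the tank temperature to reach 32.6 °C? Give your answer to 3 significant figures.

M c_p dT/dt = ṁ c_p (T_in − T) + Q̇.
τ = M/ṁ = 288.34 s; T_ss = T_in + Q̇/(ṁ c_p) = 34.665 °C.
T(t) = T_ss + (T₀ − T_ss) e^(−t/τ). Set T = 32.6:
e^(−t/τ) = (32.6 − 34.665)/(27.9 − 34.665) = 0.30527
t = −288.34 · ln(0.30527) = 342.13 s.

342 s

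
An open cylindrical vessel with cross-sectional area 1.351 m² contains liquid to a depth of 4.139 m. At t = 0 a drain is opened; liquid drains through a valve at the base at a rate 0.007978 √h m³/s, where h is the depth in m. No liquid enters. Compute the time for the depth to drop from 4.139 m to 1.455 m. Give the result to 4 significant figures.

Accumulation of liquid (constant cross-section A): A dh/dt = −0.007978 √h.
This is separable: 2 d(√h)/dt = −0.007978/A, so √h = √h₀ − (0.007978/(2A)) t.
t = 2A(√h₀ − √h)/0.007978 = 2·1.351·(√4.139 − √1.455)/0.007978
  = 2.70200 × (2.03445 − 1.20623) / 0.007978 = 280.502 s.

280.5 s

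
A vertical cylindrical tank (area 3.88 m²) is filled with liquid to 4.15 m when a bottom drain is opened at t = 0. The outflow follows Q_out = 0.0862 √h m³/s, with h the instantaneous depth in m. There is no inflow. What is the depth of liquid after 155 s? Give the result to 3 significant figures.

0.0995 m

With no inflow, A dh/dt = −0.0862 √h.
∫ h^(−1/2) dh = −(0.0862/A) ∫ dt, giving 2√h = 2√h₀ − (0.0862/A) t.
√h = √4.15 − 0.0862·155/(2·3.88) = 2.0372 − 1.7218 = 0.31538.
h = 0.31538² = 0.099462 m.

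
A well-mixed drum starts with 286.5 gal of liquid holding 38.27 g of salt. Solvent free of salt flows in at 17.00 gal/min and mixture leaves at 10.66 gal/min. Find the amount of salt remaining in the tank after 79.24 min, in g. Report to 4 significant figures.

6.970 g

Let m(t) be the amount of salt. Volume: V(t) = V₀ + (Q_in − Q_out) t = 286.5 + 6.34000 t; V(79.24) = 788.882 gal.
No salt enters, so dm/dt = −Q_out · (m/V).
dm/m = −Q_out dt/(V₀ + 6.34000 t); integrating gives ln(m/m₀) = −(Q_out/(Q_in−Q_out)) ln(V/V₀).
m = m₀ (V₀/V)^(Q_out/(Q_in−Q_out)) = 38.27 × (286.5/788.882)^(1.68139) = 6.97007 g.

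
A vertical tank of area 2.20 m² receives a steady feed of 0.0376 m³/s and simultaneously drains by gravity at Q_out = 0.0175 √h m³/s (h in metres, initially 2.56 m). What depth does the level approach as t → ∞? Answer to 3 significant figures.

4.62 m

Volume balance on the tank: A dh/dt = Q_in − 0.0175 √h. At steady state dh/dt = 0:
Q_in = 0.0175 √h_ss ⇒ √h_ss = 0.0376/0.0175 = 2.1486.
h_ss = 2.1486² = 4.6164 m. (Since h₀ = 2.56 m < h_ss, the level will rise toward this value.)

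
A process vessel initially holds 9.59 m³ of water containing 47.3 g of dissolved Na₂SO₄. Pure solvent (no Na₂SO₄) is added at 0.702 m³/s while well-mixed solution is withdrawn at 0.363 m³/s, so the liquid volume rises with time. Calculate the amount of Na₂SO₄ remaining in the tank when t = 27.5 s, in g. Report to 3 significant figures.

Let m(t) be the amount of Na₂SO₄. Volume: V(t) = V₀ + (Q_in − Q_out) t = 9.59 + 0.33900 t; V(27.5) = 18.913 m³.
Species balance (pure solvent in): dm/dt = −Q_out · m/V(t).
Separate: dm/m = −Q_out dt/V(t) ⇒ ln(m/m₀) = −(Q_out/(Q_in−Q_out)) ln(V/V₀).
m = m₀ (V₀/V)^(Q_out/(Q_in−Q_out)) = 47.3 × (9.59/18.913)^(1.0708) = 22.859 g.

22.9 g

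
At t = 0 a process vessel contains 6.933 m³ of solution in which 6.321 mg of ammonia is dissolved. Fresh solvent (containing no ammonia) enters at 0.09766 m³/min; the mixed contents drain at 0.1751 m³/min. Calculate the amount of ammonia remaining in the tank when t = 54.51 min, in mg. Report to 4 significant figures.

0.7568 mg

Let m(t) be the amount of ammonia. Volume: V(t) = V₀ + (Q_in − Q_out) t = 6.933 − 0.0774400 t; V(54.51) = 2.71175 m³.
Species balance (pure solvent in): dm/dt = −Q_out · m/V(t).
dm/m = −Q_out dt/(V₀ − 0.0774400 t); integrating gives ln(m/m₀) = −(Q_out/(Q_in−Q_out)) ln(V/V₀).
m = m₀ (V₀/V)^(Q_out/(Q_in−Q_out)) = 6.321 × (6.933/2.71175)^(-2.26111) = 0.756826 mg.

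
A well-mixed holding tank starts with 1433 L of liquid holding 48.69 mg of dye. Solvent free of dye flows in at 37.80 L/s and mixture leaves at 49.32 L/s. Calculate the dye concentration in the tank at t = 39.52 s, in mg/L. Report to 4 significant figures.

Total volume: dV/dt = Q_in − Q_out = -11.5200 L/s, so V(t) = 1433 − 11.5200 t and V(39.52) = 977.730 L.
Solute balance: dm/dt = 0 − Q_out C = −Q_out m/V(t).
Separate: dm/m = −Q_out dt/V(t) ⇒ ln(m/m₀) = −(Q_out/(Q_in−Q_out)) ln(V/V₀).
m = m₀ (V₀/V)^(Q_out/(Q_in−Q_out)) = 48.69 × (1433/977.730)^(-4.28125) = 9.47621 mg.
C = m/V = 9.47621/977.730 = 0.00969206 mg/L.

0.009692 mg/L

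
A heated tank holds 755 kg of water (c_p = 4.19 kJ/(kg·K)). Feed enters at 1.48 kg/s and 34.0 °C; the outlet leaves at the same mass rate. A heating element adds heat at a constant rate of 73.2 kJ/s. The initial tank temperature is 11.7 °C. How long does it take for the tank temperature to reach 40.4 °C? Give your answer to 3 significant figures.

940 s

M c_p dT/dt = ṁ c_p (T_in − T) + Q̇.
τ = M/ṁ = 510.14 s; T_ss = T_in + Q̇/(ṁ c_p) = 45.804 °C.
T(t) = T_ss + (T₀ − T_ss) e^(−t/τ). Set T = 40.4:
e^(−t/τ) = (40.4 − 45.804)/(11.7 − 45.804) = 0.15846
t = −510.14 · ln(0.15846) = 939.80 s.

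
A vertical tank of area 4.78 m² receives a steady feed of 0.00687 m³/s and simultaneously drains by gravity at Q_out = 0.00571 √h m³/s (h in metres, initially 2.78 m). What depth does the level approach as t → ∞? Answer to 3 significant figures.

1.45 m

Level balance: A dh/dt = 0.00687 − 0.00571 √h. Setting dh/dt = 0:
Q_in = 0.00571 √h_ss ⇒ √h_ss = 0.00687/0.00571 = 1.2032.
h_ss = 1.2032² = 1.4476 m. (Since h₀ = 2.78 m > h_ss, the level will fall toward this value.)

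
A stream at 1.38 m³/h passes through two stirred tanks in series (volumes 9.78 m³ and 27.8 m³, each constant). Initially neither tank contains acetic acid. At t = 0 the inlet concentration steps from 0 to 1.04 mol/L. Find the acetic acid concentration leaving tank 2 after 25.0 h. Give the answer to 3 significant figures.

0.593 mol/L

Each tank obeys Vᵢ dCᵢ/dt = Q(Cᵢ₋₁ − Cᵢ), so τᵢ = Vᵢ/Q.
τ₁ = 9.78/1.38 = 7.0870 h; τ₂ = 27.8/1.38 = 20.145 h.
Solving the cascade with C₁(0)=C₂(0)=0 gives C₂(t) = C_in[1 − (τ₁ e^(−t/τ₁) − τ₂ e^(−t/τ₂))/(τ₁ − τ₂)].
At t = 25.0: e^(−t/τ₁) = 0.029375, e^(−t/τ₂) = 0.28909.
C₂ = 1.04·[1 − (7.0870·0.029375 − 20.145·0.28909)/(-13.058)] = 1.04·0.56995 = 0.59275 mol/L.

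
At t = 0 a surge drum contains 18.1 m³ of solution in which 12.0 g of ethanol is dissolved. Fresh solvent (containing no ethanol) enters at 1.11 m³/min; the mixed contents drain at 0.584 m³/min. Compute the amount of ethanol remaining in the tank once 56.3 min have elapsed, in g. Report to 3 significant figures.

4.09 g

Total volume: dV/dt = Q_in − Q_out = 0.52600 m³/min, so V(t) = 18.1 + 0.52600 t and V(56.3) = 47.714 m³.
No ethanol enters, so dm/dt = −Q_out · (m/V).
Separate: dm/m = −Q_out dt/V(t) ⇒ ln(m/m₀) = −(Q_out/(Q_in−Q_out)) ln(V/V₀).
m = m₀ (V₀/V)^(Q_out/(Q_in−Q_out)) = 12.0 × (18.1/47.714)^(1.1103) = 4.0907 g.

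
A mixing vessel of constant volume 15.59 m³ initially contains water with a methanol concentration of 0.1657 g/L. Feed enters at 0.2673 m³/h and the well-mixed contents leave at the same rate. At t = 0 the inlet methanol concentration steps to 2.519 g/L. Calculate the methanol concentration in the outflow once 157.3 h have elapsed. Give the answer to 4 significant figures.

2.360 g/L

Species balance on the tank: V dC/dt = Q(C_in − C).
Rewrite as dC/dt + C/τ = C_in/τ, τ = V/Q = 58.3240 h.
This is linear first-order; C(t) = C_in + (C₀ − C_in) e^(−t/τ).
C(157.3) = 2.519 + (0.1657 − 2.519)·e^(−157.3/58.3240) = 2.519 + (-2.35330)·0.0674072 = 2.36037 g/L.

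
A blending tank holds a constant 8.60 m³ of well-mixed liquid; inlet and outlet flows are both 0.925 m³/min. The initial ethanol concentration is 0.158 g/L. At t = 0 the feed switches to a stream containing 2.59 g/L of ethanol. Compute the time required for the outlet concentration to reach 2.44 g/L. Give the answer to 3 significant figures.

25.9 min

Species balance: V dC/dt = Q(C_in − C) ⇒ τ = V/Q = 9.2973 min.
C(t) = C_in + (C₀ − C_in) e^(−t/τ). Set C = 2.44 and solve for t:
e^(−t/τ) = (C − C_in)/(C₀ − C_in) = (2.44 − 2.59)/(0.158 − 2.59) = 0.061678
t = −τ ln(…) = 9.2973 × 2.7858 = 25.901 min.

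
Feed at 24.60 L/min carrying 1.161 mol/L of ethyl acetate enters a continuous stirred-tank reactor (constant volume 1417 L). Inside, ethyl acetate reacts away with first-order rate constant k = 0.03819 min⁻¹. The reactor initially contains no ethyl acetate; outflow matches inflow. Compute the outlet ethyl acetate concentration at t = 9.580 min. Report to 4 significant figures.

Accumulation = in − out − consumed: V dC/dt = Q C_in − Q C − k V C.
dC/dt = (Q/V) C_in − (Q/V + k) C; effective rate a = Q/V + k = 0.0173606 + 0.03819 = 0.0555506 min⁻¹.
C_ss = Q C_in/(Q + kV) = 0.362834 mol/L; C(t) = C_ss + (C₀ − C_ss) e^(−a t).
C(9.580) = 0.362834 + (-0.362834)·e^(−0.0555506·9.580) = 0.362834 + (-0.362834)·0.587326 = 0.149732 mol/L.

0.1497 mol/L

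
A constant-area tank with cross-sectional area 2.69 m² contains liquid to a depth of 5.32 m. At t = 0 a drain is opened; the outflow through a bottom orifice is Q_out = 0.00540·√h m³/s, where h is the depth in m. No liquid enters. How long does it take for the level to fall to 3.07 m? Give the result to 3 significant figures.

Unsteady balance on liquid volume: A dh/dt = −0.00540 √h.
∫ h^(−1/2) dh = −(0.00540/A) ∫ dt, giving 2√h = 2√h₀ − (0.00540/A) t.
t = 2A(√h₀ − √h)/0.00540 = 2·2.69·(√5.32 − √3.07)/0.00540
  = 5.3800 × (2.3065 − 1.7521) / 0.00540 = 552.32 s.

552 s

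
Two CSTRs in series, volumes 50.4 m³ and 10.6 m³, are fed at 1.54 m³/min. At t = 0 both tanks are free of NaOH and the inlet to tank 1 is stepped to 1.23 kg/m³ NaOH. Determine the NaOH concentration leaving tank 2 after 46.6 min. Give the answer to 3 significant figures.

Each tank obeys Vᵢ dCᵢ/dt = Q(Cᵢ₋₁ − Cᵢ), so τᵢ = Vᵢ/Q.
τ₁ = 50.4/1.54 = 32.727 min; τ₂ = 10.6/1.54 = 6.8831 min.
Solving the cascade with C₁(0)=C₂(0)=0 gives C₂(t) = C_in[1 − (τ₁ e^(−t/τ₁) − τ₂ e^(−t/τ₂))/(τ₁ − τ₂)].
At t = 46.6: e^(−t/τ₁) = 0.24078, e^(−t/τ₂) = 0.0011475.
C₂ = 1.23·[1 − (32.727·0.24078 − 6.8831·0.0011475)/(25.844)] = 1.23·0.69540 = 0.85535 kg/m³.

0.855 kg/m³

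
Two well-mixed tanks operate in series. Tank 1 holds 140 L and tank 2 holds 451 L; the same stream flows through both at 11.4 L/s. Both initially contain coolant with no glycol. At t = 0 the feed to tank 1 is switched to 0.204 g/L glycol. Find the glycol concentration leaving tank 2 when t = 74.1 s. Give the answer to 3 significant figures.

Time constants: τᵢ = Vᵢ/Q for each well-mixed tank.
τ₁ = 140/11.4 = 12.281 s; τ₂ = 451/11.4 = 39.561 s.
Solving the cascade with C₁(0)=C₂(0)=0 gives C₂(t) = C_in[1 − (τ₁ e^(−t/τ₁) − τ₂ e^(−t/τ₂))/(τ₁ − τ₂)].
At t = 74.1: e^(−t/τ₁) = 0.0023962, e^(−t/τ₂) = 0.15366.
C₂ = 0.204·[1 − (12.281·0.0023962 − 39.561·0.15366)/(-27.281)] = 0.204·0.77825 = 0.15876 g/L.

0.159 g/L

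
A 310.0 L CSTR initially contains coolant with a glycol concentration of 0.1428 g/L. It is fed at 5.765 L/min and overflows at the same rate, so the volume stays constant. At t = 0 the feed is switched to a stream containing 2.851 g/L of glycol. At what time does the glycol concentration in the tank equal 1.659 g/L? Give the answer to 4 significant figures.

Mass balance on the solute (V constant): V dC/dt = Q(C_in − C), so τ = V/Q = 53.7728 min.
C(t) = C_in + (C₀ − C_in) e^(−t/τ). Set C = 1.659 and solve for t:
e^(−t/τ) = (C − C_in)/(C₀ − C_in) = (1.659 − 2.851)/(0.1428 − 2.851) = 0.440145
t = −τ ln(…) = 53.7728 × 0.820652 = 44.1287 min.

44.13 min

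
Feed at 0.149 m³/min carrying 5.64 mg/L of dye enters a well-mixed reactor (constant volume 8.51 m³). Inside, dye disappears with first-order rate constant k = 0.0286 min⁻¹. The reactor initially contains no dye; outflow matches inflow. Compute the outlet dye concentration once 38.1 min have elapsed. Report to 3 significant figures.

1.77 mg/L

V dC/dt = Q(C_in − C) − k V C.
dC/dt = (Q/V) C_in − (Q/V + k) C; effective rate a = Q/V + k = 0.017509 + 0.0286 = 0.046109 min⁻¹.
C_ss = Q C_in/(Q + kV) = 2.1417 mg/L; C(t) = C_ss + (C₀ − C_ss) e^(−a t).
C(38.1) = 2.1417 + (-2.1417)·e^(−0.046109·38.1) = 2.1417 + (-2.1417)·0.17261 = 1.7720 mg/L.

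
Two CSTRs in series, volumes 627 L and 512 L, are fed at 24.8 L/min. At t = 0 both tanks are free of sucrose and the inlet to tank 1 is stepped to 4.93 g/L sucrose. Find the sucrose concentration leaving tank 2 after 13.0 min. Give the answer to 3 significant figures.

0.550 g/L

Species balance on tank i: dCᵢ/dt = (Cᵢ₋₁ − Cᵢ)/τᵢ with τᵢ = Vᵢ/Q.
τ₁ = 627/24.8 = 25.282 min; τ₂ = 512/24.8 = 20.645 min.
Solving the cascade with C₁(0)=C₂(0)=0 gives C₂(t) = C_in[1 − (τ₁ e^(−t/τ₁) − τ₂ e^(−t/τ₂))/(τ₁ − τ₂)].
At t = 13.0: e^(−t/τ₁) = 0.59798, e^(−t/τ₂) = 0.53276.
C₂ = 4.93·[1 − (25.282·0.59798 − 20.645·0.53276)/(4.6371)] = 4.93·0.11163 = 0.55034 g/L.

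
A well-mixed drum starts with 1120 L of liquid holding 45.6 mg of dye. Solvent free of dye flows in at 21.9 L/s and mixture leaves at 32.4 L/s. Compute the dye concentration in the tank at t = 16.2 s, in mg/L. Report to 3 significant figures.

Let m(t) be the amount of dye. Volume: V(t) = V₀ + (Q_in − Q_out) t = 1120 − 10.500 t; V(16.2) = 949.90 L.
Solute balance: dm/dt = 0 − Q_out C = −Q_out m/V(t).
Separate: dm/m = −Q_out dt/V(t) ⇒ ln(m/m₀) = −(Q_out/(Q_in−Q_out)) ln(V/V₀).
m = m₀ (V₀/V)^(Q_out/(Q_in−Q_out)) = 45.6 × (1120/949.90)^(-3.0857) = 27.429 mg.
C = m/V = 27.429/949.90 = 0.028876 mg/L.

0.0289 mg/L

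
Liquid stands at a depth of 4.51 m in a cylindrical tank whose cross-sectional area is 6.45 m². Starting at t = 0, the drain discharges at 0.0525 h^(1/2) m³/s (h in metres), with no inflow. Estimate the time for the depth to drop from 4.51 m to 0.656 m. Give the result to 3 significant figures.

323 s

Mass balance (ρ constant): A dh/dt = −0.0525 √h.
Separate and integrate: 2(√h − √h₀) = −(0.0525/A) t.
t = 2A(√h₀ − √h)/0.0525 = 2·6.45·(√4.51 − √0.656)/0.0525
  = 12.900 × (2.1237 − 0.80994) / 0.0525 = 322.80 s.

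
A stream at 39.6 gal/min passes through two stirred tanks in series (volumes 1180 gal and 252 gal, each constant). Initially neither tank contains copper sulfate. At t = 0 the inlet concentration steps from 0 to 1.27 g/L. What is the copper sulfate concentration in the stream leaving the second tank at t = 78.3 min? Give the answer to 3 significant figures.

Species balance on tank i: dCᵢ/dt = (Cᵢ₋₁ − Cᵢ)/τᵢ with τᵢ = Vᵢ/Q.
τ₁ = 1180/39.6 = 29.798 min; τ₂ = 252/39.6 = 6.3636 min.
Solving the cascade with C₁(0)=C₂(0)=0 gives C₂(t) = C_in[1 − (τ₁ e^(−t/τ₁) − τ₂ e^(−t/τ₂))/(τ₁ − τ₂)].
At t = 78.3: e^(−t/τ₁) = 0.072245, e^(−t/τ₂) = 4.5323e-06.
C₂ = 1.27·[1 − (29.798·0.072245 − 6.3636·4.5323e-06)/(23.434)] = 1.27·0.90814 = 1.1533 g/L.

1.15 g/L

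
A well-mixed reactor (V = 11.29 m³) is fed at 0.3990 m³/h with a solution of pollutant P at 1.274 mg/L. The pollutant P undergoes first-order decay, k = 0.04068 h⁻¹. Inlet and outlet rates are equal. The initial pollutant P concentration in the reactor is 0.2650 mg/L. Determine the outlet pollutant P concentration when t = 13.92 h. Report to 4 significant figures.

Accumulation = in − out − consumed: V dC/dt = Q C_in − Q C − k V C.
dC/dt = (Q/V) C_in − (Q/V + k) C; effective rate a = Q/V + k = 0.0353410 + 0.04068 = 0.0760210 h⁻¹.
C_ss = Q C_in/(Q + kV) = 0.592263 mg/L; C(t) = C_ss + (C₀ − C_ss) e^(−a t).
C(13.92) = 0.592263 + (-0.327263)·e^(−0.0760210·13.92) = 0.592263 + (-0.327263)·0.347076 = 0.478678 mg/L.

0.4787 mg/L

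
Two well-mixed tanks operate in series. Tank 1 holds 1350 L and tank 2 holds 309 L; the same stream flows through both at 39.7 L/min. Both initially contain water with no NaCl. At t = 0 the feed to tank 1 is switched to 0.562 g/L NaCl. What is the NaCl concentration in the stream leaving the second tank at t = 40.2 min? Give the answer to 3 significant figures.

0.339 g/L

Time constants: τᵢ = Vᵢ/Q for each well-mixed tank.
τ₁ = 1350/39.7 = 34.005 min; τ₂ = 309/39.7 = 7.7834 min.
Solving the cascade with C₁(0)=C₂(0)=0 gives C₂(t) = C_in[1 − (τ₁ e^(−t/τ₁) − τ₂ e^(−t/τ₂))/(τ₁ − τ₂)].
At t = 40.2: e^(−t/τ₁) = 0.30661, e^(−t/τ₂) = 0.0057139.
C₂ = 0.562·[1 − (34.005·0.30661 − 7.7834·0.0057139)/(26.222)] = 0.562·0.60407 = 0.33949 g/L.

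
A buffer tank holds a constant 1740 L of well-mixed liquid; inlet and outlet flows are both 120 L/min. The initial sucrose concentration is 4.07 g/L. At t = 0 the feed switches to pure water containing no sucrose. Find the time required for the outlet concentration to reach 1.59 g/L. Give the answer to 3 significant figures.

Species balance: V dC/dt = Q(C_in − C) ⇒ τ = V/Q = 14.500 min.
C(t) = C_in + (C₀ − C_in) e^(−t/τ). Set C = 1.59 and solve for t:
e^(−t/τ) = (C − C_in)/(C₀ − C_in) = (1.59 − 0)/(4.07 − 0) = 0.39066
t = −τ ln(…) = 14.500 × 0.93991 = 13.629 min.

13.6 min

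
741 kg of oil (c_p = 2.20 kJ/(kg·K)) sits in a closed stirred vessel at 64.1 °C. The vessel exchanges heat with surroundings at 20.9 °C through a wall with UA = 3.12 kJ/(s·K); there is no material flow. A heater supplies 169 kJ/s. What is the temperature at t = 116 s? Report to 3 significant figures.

Unsteady energy balance on the tank contents: M c_p dT/dt = −UA(T − T_amb) + Q̇.
dT/dt = (T_ss − T)/τ with T_ss = T_amb + Q̇/UA = 20.9 + 169/3.12 = 75.067 °C, τ = M c_p/UA = 741·2.20/3.12 = 522.50 s.
Integrating: T(t) = T_ss + (T₀ − T_ss) e^(−t/τ).
T(116) = 75.067 + (-10.967)·0.80091 = 66.283 °C.

66.3 °C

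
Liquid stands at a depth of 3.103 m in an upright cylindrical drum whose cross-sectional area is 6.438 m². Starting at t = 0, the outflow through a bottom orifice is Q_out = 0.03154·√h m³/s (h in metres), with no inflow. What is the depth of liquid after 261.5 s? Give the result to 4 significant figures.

Accumulation of liquid (constant cross-section A): A dh/dt = −0.03154 √h.
Separate and integrate: 2(√h − √h₀) = −(0.03154/A) t.
√h = √3.103 − 0.03154·261.5/(2·6.438) = 1.76153 − 0.640549 = 1.12098.
h = 1.12098² = 1.25661 m.

1.257 m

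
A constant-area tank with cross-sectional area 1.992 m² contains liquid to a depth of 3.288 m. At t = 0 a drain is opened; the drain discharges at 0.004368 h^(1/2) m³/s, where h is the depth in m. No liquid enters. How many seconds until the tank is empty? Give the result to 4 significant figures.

1654 s

With no inflow, A dh/dt = −0.004368 √h.
Separate and integrate: 2(√h − √h₀) = −(0.004368/A) t.
Tank is empty when √h = 0: t_empty = 2A√h₀/0.004368.
t_empty = 2·1.992·√3.288/0.004368 = 3.98400·1.81328/0.004368 = 1653.87 s.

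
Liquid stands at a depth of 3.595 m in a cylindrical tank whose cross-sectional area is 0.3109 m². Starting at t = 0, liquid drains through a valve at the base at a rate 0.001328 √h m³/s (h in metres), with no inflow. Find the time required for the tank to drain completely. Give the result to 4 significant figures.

887.8 s

With no inflow, A dh/dt = −0.001328 √h.
Separate and integrate: 2(√h − √h₀) = −(0.001328/A) t.
Set h = 0: 2√h₀ = (0.001328/A) t_empty ⇒ t_empty = 2A√h₀/0.001328.
t_empty = 2·0.3109·√3.595/0.001328 = 0.621800·1.89605/0.001328 = 887.773 s.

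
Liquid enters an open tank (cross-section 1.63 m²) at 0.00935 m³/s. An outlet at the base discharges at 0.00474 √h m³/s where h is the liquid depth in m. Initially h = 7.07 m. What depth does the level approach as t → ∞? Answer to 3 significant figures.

Level balance: A dh/dt = 0.00935 − 0.00474 √h. Setting dh/dt = 0:
Q_in = 0.00474 √h_ss ⇒ √h_ss = 0.00935/0.00474 = 1.9726.
h_ss = 1.9726² = 3.8910 m. (Since h₀ = 7.07 m > h_ss, the level will fall toward this value.)

3.89 m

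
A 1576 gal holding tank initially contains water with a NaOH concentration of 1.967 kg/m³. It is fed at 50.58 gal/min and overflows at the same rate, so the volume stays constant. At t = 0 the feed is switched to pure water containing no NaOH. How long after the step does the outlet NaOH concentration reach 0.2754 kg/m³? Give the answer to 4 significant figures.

61.26 min

Species balance: V dC/dt = Q(C_in − C) ⇒ τ = V/Q = 31.1586 min.
C(t) = C_in + (C₀ − C_in) e^(−t/τ). Set C = 0.2754 and solve for t:
e^(−t/τ) = (C − C_in)/(C₀ − C_in) = (0.2754 − 0)/(1.967 − 0) = 0.140010
t = −τ ln(…) = 31.1586 × 1.96604 = 61.2590 min.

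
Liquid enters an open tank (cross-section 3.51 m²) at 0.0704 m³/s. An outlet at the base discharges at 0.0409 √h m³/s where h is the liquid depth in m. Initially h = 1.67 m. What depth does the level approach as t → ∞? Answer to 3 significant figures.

2.96 m

Level balance: A dh/dt = 0.0704 − 0.0409 √h. Setting dh/dt = 0:
Q_in = 0.0409 √h_ss ⇒ √h_ss = 0.0704/0.0409 = 1.7213.
h_ss = 1.7213² = 2.9628 m. (Since h₀ = 1.67 m < h_ss, the level will rise toward this value.)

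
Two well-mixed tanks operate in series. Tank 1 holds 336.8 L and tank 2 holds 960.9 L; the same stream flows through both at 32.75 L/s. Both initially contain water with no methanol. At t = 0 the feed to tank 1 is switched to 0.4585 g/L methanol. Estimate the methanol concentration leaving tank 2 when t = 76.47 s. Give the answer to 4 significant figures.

0.4065 g/L

Species balance on tank i: dCᵢ/dt = (Cᵢ₋₁ − Cᵢ)/τᵢ with τᵢ = Vᵢ/Q.
τ₁ = 336.8/32.75 = 10.2840 s; τ₂ = 960.9/32.75 = 29.3405 s.
Tank 1: C₁ = C_in(1 − e^(−t/τ₁)). Tank 2 (τ₁ ≠ τ₂): C₂ = C_in[1 − (τ₁ e^(−t/τ₁) − τ₂ e^(−t/τ₂))/(τ₁ − τ₂)].
At t = 76.47: e^(−t/τ₁) = 0.000589731, e^(−t/τ₂) = 0.0738072.
C₂ = 0.4585·[1 − (10.2840·0.000589731 − 29.3405·0.0738072)/(-19.0565)] = 0.4585·0.886680 = 0.406543 g/L.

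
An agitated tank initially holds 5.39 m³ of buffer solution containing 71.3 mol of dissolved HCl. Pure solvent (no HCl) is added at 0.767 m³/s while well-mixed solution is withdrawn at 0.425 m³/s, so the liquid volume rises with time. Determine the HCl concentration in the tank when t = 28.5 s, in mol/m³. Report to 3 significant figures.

1.31 mol/m³

Total volume: dV/dt = Q_in − Q_out = 0.34200 m³/s, so V(t) = 5.39 + 0.34200 t and V(28.5) = 15.137 m³.
No HCl enters, so dm/dt = −Q_out · (m/V).
dm/m = −Q_out dt/(V₀ + 0.34200 t); integrating gives ln(m/m₀) = −(Q_out/(Q_in−Q_out)) ln(V/V₀).
m = m₀ (V₀/V)^(Q_out/(Q_in−Q_out)) = 71.3 × (5.39/15.137)^(1.2427) = 19.761 mol.
C = m/V = 19.761/15.137 = 1.3055 mol/m³.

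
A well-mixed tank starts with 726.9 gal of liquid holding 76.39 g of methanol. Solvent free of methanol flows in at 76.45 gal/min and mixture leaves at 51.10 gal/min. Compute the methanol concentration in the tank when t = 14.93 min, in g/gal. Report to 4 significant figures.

Total volume: dV/dt = Q_in − Q_out = 25.3500 gal/min, so V(t) = 726.9 + 25.3500 t and V(14.93) = 1105.38 gal.
Species balance (pure solvent in): dm/dt = −Q_out · m/V(t).
Separate: dm/m = −Q_out dt/V(t) ⇒ ln(m/m₀) = −(Q_out/(Q_in−Q_out)) ln(V/V₀).
m = m₀ (V₀/V)^(Q_out/(Q_in−Q_out)) = 76.39 × (726.9/1105.38)^(2.01578) = 32.8166 g.
C = m/V = 32.8166/1105.38 = 0.0296882 g/gal.

0.02969 g/gal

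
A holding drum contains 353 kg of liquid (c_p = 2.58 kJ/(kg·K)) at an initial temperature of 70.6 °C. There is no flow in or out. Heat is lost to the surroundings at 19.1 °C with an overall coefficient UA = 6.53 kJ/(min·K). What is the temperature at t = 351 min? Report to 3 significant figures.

Lumped-capacitance energy balance: M c_p dT/dt = UA(T_amb − T).
dT/dt = (T_ss − T)/τ with T_ss = T_amb = 19.100 °C, τ = M c_p/UA = 353·2.58/6.53 = 139.47 min.
Integrating: T(t) = T_ss + (T₀ − T_ss) e^(−t/τ).
T(351) = 19.100 + (51.500)·0.080728 = 23.258 °C.

23.3 °C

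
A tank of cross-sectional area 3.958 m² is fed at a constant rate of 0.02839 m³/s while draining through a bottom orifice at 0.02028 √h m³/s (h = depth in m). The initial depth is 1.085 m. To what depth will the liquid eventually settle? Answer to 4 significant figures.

1.960 m

A dh/dt = Q_in − 0.02028 √h. Steady state requires inflow = outflow:
Q_in = 0.02028 √h_ss ⇒ √h_ss = 0.02839/0.02028 = 1.39990.
h_ss = 1.39990² = 1.95972 m. (Since h₀ = 1.085 m < h_ss, the level will rise toward this value.)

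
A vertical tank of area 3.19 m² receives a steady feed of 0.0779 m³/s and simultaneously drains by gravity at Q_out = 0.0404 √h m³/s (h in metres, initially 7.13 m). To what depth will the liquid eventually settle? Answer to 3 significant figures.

Level balance: A dh/dt = 0.0779 − 0.0404 √h. Setting dh/dt = 0:
Q_in = 0.0404 √h_ss ⇒ √h_ss = 0.0779/0.0404 = 1.9282.
h_ss = 1.9282² = 3.7180 m. (Since h₀ = 7.13 m > h_ss, the level will fall toward this value.)

3.72 m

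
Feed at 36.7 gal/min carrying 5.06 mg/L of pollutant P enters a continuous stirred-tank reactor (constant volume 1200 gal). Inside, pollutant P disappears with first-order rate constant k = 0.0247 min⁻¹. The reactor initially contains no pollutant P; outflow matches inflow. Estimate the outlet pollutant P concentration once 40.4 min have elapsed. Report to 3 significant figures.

V dC/dt = Q(C_in − C) − k V C.
dC/dt = (Q/V) C_in − (Q/V + k) C; effective rate a = Q/V + k = 0.030583 + 0.0247 = 0.055283 min⁻¹.
C_ss = Q C_in/(Q + kV) = 2.7992 mg/L; C(t) = C_ss + (C₀ − C_ss) e^(−a t).
C(40.4) = 2.7992 + (-2.7992)·e^(−0.055283·40.4) = 2.7992 + (-2.7992)·0.10716 = 2.4993 mg/L.

2.50 mg/L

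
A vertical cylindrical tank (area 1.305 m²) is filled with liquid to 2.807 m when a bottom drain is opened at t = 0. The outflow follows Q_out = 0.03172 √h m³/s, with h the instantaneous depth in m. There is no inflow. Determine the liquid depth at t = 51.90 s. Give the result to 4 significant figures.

With no inflow, A dh/dt = −0.03172 √h.
This is separable: 2 d(√h)/dt = −0.03172/A, so √h = √h₀ − (0.03172/(2A)) t.
√h = √2.807 − 0.03172·51.90/(2·1.305) = 1.67541 − 0.630754 = 1.04466.
h = 1.04466² = 1.09131 m.

1.091 m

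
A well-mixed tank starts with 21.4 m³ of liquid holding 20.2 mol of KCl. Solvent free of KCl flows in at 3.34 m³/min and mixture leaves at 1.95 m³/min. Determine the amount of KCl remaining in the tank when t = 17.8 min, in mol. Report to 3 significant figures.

Let m(t) be the amount of KCl. Volume: V(t) = V₀ + (Q_in − Q_out) t = 21.4 + 1.3900 t; V(17.8) = 46.142 m³.
Solute balance: dm/dt = 0 − Q_out C = −Q_out m/V(t).
dm/m = −Q_out dt/(V₀ + 1.3900 t); integrating gives ln(m/m₀) = −(Q_out/(Q_in−Q_out)) ln(V/V₀).
m = m₀ (V₀/V)^(Q_out/(Q_in−Q_out)) = 20.2 × (21.4/46.142)^(1.4029) = 6.8744 mol.

6.87 mol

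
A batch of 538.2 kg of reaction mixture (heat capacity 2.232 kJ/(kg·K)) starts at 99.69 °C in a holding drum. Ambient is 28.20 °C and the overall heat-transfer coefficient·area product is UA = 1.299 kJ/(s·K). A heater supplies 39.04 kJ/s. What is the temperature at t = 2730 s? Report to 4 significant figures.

60.42 °C

Unsteady energy balance on the tank contents: M c_p dT/dt = −UA(T − T_amb) + Q̇.
dT/dt = (T_ss − T)/τ with T_ss = T_amb + Q̇/UA = 28.20 + 39.04/1.299 = 58.2539 °C, τ = M c_p/UA = 538.2·2.232/1.299 = 924.759 s.
T approaches T_ss exponentially: T(t) = T_ss + (T₀ − T_ss) e^(−t/τ).
T(2730) = 58.2539 + (41.4361)·0.0522289 = 60.4181 °C.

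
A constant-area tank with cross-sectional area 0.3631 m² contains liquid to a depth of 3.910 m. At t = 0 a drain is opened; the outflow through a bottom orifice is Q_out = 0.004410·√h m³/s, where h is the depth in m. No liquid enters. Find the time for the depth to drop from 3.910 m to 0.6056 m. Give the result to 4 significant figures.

197.5 s

A dh/dt = −Q_out = −0.004410 √h.
This is separable: 2 d(√h)/dt = −0.004410/A, so √h = √h₀ − (0.004410/(2A)) t.
t = 2A(√h₀ − √h)/0.004410 = 2·0.3631·(√3.910 − √0.6056)/0.004410
  = 0.726200 × (1.97737 − 0.778203) / 0.004410 = 197.469 s.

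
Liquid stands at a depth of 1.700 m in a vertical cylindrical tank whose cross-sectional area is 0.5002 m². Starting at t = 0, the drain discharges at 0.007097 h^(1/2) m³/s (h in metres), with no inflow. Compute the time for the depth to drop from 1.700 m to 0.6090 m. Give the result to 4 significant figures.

73.79 s

Unsteady balance on liquid volume: A dh/dt = −0.007097 √h.
∫ h^(−1/2) dh = −(0.007097/A) ∫ dt, giving 2√h = 2√h₀ − (0.007097/A) t.
t = 2A(√h₀ − √h)/0.007097 = 2·0.5002·(√1.700 − √0.6090)/0.007097
  = 1.00040 × (1.30384 − 0.780385) / 0.007097 = 73.7869 s.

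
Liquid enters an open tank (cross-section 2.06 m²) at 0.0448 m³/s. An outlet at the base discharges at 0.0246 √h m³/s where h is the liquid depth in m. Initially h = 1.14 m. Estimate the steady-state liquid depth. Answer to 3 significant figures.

Level balance: A dh/dt = 0.0448 − 0.0246 √h. Setting dh/dt = 0:
Q_in = 0.0246 √h_ss ⇒ √h_ss = 0.0448/0.0246 = 1.8211.
h_ss = 1.8211² = 3.3165 m. (Since h₀ = 1.14 m < h_ss, the level will rise toward this value.)

3.32 m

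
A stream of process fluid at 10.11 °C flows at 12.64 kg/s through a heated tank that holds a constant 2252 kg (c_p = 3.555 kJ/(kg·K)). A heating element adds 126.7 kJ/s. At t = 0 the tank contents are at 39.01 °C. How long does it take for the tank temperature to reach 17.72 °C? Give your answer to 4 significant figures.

M c_p dT/dt = ṁ c_p (T_in − T) + Q̇.
τ = M/ṁ = 178.165 s; T_ss = T_in + Q̇/(ṁ c_p) = 12.9296 °C.
T(t) = T_ss + (T₀ − T_ss) e^(−t/τ). Set T = 17.72:
e^(−t/τ) = (17.72 − 12.9296)/(39.01 − 12.9296) = 0.183678
t = −178.165 · ln(0.183678) = 301.913 s.

301.9 s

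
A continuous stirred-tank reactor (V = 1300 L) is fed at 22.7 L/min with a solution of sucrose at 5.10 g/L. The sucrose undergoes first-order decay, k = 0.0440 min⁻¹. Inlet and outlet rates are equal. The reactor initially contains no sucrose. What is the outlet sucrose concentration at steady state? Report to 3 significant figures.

1.45 g/L

V dC/dt = Q(C_in − C) − k V C.
Steady state (dC/dt = 0): C_ss = Q C_in/(Q + kV) = C_in/(1 + kV/Q).
C_ss = 22.7·5.10/(22.7 + 0.0440·1300) = 115.77/79.900 = 1.4489 g/L.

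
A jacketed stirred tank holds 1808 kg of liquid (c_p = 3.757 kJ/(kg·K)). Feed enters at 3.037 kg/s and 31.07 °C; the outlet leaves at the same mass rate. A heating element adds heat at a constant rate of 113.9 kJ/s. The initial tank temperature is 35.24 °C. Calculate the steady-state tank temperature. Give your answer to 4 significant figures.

41.05 °C

M c_p dT/dt = ṁ c_p (T_in − T) + Q̇.
At steady state dT/dt = 0 ⇒ T_ss = T_in + Q̇/(ṁ c_p) = 31.07 + 113.9/(3.037·3.757) = 41.0525 °C.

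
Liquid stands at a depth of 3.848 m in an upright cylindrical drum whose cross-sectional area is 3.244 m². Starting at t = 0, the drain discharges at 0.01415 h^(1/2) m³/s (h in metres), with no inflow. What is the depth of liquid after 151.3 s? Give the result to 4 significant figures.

With no inflow, A dh/dt = −0.01415 √h.
Separate and integrate: 2(√h − √h₀) = −(0.01415/A) t.
√h = √3.848 − 0.01415·151.3/(2·3.244) = 1.96163 − 0.329978 = 1.63165.
h = 1.63165² = 2.66230 m.

2.662 m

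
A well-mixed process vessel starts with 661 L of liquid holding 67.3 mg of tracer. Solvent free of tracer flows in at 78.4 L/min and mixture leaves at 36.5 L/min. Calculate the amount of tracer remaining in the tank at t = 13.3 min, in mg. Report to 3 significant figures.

39.5 mg

Let m(t) be the amount of tracer. Volume: V(t) = V₀ + (Q_in − Q_out) t = 661 + 41.900 t; V(13.3) = 1218.3 L.
Species balance (pure solvent in): dm/dt = −Q_out · m/V(t).
Separate: dm/m = −Q_out dt/V(t) ⇒ ln(m/m₀) = −(Q_out/(Q_in−Q_out)) ln(V/V₀).
m = m₀ (V₀/V)^(Q_out/(Q_in−Q_out)) = 67.3 × (661/1218.3)^(0.87112) = 39.509 mg.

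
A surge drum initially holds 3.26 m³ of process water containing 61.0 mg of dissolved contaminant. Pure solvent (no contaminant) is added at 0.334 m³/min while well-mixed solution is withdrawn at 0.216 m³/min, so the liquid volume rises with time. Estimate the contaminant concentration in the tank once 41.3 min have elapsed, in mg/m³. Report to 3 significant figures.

Let m(t) be the amount of contaminant. Volume: V(t) = V₀ + (Q_in − Q_out) t = 3.26 + 0.11800 t; V(41.3) = 8.1334 m³.
No contaminant enters, so dm/dt = −Q_out · (m/V).
dm/m = −Q_out dt/(V₀ + 0.11800 t); integrating gives ln(m/m₀) = −(Q_out/(Q_in−Q_out)) ln(V/V₀).
m = m₀ (V₀/V)^(Q_out/(Q_in−Q_out)) = 61.0 × (3.26/8.1334)^(1.8305) = 11.442 mg.
C = m/V = 11.442/8.1334 = 1.4068 mg/m³.

1.41 mg/m³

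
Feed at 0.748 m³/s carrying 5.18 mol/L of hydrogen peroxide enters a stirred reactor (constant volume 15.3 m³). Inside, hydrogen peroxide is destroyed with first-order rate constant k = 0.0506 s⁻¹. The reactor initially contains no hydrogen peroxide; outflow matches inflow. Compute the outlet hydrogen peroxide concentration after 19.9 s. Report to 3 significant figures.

Accumulation = in − out − consumed: V dC/dt = Q C_in − Q C − k V C.
dC/dt = (Q/V) C_in − (Q/V + k) C; effective rate a = Q/V + k = 0.048889 + 0.0506 = 0.099489 s⁻¹.
C_ss = Q C_in/(Q + kV) = 2.5455 mol/L; C(t) = C_ss + (C₀ − C_ss) e^(−a t).
C(19.9) = 2.5455 + (-2.5455)·e^(−0.099489·19.9) = 2.5455 + (-2.5455)·0.13809 = 2.1939 mol/L.

2.19 mol/L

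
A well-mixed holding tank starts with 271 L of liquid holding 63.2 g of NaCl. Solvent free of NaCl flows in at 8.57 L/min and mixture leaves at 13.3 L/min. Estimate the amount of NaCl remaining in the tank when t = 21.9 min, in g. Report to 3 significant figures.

16.3 g

Let m(t) be the amount of NaCl. Volume: V(t) = V₀ + (Q_in − Q_out) t = 271 − 4.7300 t; V(21.9) = 167.41 L.
Species balance (pure solvent in): dm/dt = −Q_out · m/V(t).
dm/m = −Q_out dt/(V₀ − 4.7300 t); integrating gives ln(m/m₀) = −(Q_out/(Q_in−Q_out)) ln(V/V₀).
m = m₀ (V₀/V)^(Q_out/(Q_in−Q_out)) = 63.2 × (271/167.41)^(-2.8118) = 16.313 g.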